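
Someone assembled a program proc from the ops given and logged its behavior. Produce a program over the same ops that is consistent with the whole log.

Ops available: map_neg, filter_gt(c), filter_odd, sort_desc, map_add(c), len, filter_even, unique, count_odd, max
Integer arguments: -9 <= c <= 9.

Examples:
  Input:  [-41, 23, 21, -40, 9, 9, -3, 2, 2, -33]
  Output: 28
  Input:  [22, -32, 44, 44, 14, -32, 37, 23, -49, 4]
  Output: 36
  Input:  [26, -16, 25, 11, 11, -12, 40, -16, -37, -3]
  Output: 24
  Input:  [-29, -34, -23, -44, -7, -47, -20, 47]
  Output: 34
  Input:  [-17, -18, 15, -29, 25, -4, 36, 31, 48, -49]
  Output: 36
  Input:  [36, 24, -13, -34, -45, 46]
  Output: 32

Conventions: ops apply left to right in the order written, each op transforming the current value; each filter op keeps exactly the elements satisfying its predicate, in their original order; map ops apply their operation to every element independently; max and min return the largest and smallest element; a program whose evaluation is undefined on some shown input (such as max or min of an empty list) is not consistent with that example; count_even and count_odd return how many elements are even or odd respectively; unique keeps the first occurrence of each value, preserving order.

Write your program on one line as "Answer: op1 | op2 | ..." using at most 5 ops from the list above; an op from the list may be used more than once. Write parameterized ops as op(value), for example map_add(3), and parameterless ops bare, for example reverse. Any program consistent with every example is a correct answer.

map_add(9) | map_add(4) | map_neg | max

Check, running the answer program on each example:
  [-41, 23, 21, -40, 9, 9, -3, 2, 2, -33] -> [-32, 32, 30, -31, 18, 18, 6, 11, 11, -24] -> [-28, 36, 34, -27, 22, 22, 10, 15, 15, -20] -> [28, -36, -34, 27, -22, -22, -10, -15, -15, 20] -> 28
  [22, -32, 44, 44, 14, -32, 37, 23, -49, 4] -> [31, -23, 53, 53, 23, -23, 46, 32, -40, 13] -> [35, -19, 57, 57, 27, -19, 50, 36, -36, 17] -> [-35, 19, -57, -57, -27, 19, -50, -36, 36, -17] -> 36
  [26, -16, 25, 11, 11, -12, 40, -16, -37, -3] -> [35, -7, 34, 20, 20, -3, 49, -7, -28, 6] -> [39, -3, 38, 24, 24, 1, 53, -3, -24, 10] -> [-39, 3, -38, -24, -24, -1, -53, 3, 24, -10] -> 24
  [-29, -34, -23, -44, -7, -47, -20, 47] -> [-20, -25, -14, -35, 2, -38, -11, 56] -> [-16, -21, -10, -31, 6, -34, -7, 60] -> [16, 21, 10, 31, -6, 34, 7, -60] -> 34
  [-17, -18, 15, -29, 25, -4, 36, 31, 48, -49] -> [-8, -9, 24, -20, 34, 5, 45, 40, 57, -40] -> [-4, -5, 28, -16, 38, 9, 49, 44, 61, -36] -> [4, 5, -28, 16, -38, -9, -49, -44, -61, 36] -> 36
  [36, 24, -13, -34, -45, 46] -> [45, 33, -4, -25, -36, 55] -> [49, 37, 0, -21, -32, 59] -> [-49, -37, 0, 21, 32, -59] -> 32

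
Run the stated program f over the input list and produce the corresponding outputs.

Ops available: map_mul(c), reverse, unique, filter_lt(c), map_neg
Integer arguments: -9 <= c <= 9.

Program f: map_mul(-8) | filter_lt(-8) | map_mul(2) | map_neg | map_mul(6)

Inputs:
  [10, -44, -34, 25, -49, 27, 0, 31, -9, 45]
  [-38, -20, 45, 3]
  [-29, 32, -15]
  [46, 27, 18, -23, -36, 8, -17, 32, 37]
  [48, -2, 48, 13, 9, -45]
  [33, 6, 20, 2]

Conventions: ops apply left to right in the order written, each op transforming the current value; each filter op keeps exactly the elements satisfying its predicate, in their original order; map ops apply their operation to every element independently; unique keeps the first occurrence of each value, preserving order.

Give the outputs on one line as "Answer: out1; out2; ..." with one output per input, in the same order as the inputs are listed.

[960, 2400, 2592, 2976, 4320]; [4320, 288]; [3072]; [4416, 2592, 1728, 768, 3072, 3552]; [4608, 4608, 1248, 864]; [3168, 576, 1920, 192]

Execution, op by op:
  [10, -44, -34, 25, -49, 27, 0, 31, -9, 45] -> [-80, 352, 272, -200, 392, -216, 0, -248, 72, -360] -> [-80, -200, -216, -248, -360] -> [-160, -400, -432, -496, -720] -> [160, 400, 432, 496, 720] -> [960, 2400, 2592, 2976, 4320]
  [-38, -20, 45, 3] -> [304, 160, -360, -24] -> [-360, -24] -> [-720, -48] -> [720, 48] -> [4320, 288]
  [-29, 32, -15] -> [232, -256, 120] -> [-256] -> [-512] -> [512] -> [3072]
  [46, 27, 18, -23, -36, 8, -17, 32, 37] -> [-368, -216, -144, 184, 288, -64, 136, -256, -296] -> [-368, -216, -144, -64, -256, -296] -> [-736, -432, -288, -128, -512, -592] -> [736, 432, 288, 128, 512, 592] -> [4416, 2592, 1728, 768, 3072, 3552]
  [48, -2, 48, 13, 9, -45] -> [-384, 16, -384, -104, -72, 360] -> [-384, -384, -104, -72] -> [-768, -768, -208, -144] -> [768, 768, 208, 144] -> [4608, 4608, 1248, 864]
  [33, 6, 20, 2] -> [-264, -48, -160, -16] -> [-264, -48, -160, -16] -> [-528, -96, -320, -32] -> [528, 96, 320, 32] -> [3168, 576, 1920, 192]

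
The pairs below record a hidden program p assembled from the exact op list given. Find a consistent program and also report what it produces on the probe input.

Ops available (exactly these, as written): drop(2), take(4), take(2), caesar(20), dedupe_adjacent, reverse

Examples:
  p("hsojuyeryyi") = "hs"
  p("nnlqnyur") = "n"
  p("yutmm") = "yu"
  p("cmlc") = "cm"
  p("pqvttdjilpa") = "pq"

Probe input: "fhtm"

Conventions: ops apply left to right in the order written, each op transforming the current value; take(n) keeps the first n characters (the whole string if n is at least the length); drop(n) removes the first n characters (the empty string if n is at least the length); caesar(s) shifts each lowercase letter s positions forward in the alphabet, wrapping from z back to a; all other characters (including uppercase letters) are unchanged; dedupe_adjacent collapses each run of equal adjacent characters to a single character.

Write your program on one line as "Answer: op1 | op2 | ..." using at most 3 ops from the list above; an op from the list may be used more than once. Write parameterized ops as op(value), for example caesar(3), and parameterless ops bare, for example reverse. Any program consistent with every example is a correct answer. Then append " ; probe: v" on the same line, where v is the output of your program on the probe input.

take(2) | dedupe_adjacent ; probe: "fh"

Check, running the answer program on each example:
  "hsojuyeryyi" -> "hs" -> "hs"
  "nnlqnyur" -> "nn" -> "n"
  "yutmm" -> "yu" -> "yu"
  "cmlc" -> "cm" -> "cm"
  "pqvttdjilpa" -> "pq" -> "pq"
  probe: "fhtm" -> "fh" -> "fh"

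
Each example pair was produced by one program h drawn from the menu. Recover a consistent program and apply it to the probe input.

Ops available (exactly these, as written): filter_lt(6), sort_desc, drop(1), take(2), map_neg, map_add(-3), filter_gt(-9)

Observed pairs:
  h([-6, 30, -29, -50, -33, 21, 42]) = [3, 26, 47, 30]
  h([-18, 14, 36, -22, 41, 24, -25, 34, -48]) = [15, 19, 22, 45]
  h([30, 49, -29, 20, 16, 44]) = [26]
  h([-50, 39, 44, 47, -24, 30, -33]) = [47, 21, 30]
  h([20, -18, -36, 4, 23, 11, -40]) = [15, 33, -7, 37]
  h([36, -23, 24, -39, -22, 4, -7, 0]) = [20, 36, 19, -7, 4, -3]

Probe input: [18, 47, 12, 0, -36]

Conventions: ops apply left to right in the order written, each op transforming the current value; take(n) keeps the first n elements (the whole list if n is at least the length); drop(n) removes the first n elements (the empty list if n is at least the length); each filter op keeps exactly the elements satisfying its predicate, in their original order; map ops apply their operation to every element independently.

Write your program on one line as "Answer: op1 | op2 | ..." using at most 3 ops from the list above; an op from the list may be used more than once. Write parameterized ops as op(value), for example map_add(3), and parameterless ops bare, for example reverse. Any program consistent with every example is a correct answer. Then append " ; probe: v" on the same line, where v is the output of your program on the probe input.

filter_lt(6) | map_neg | map_add(-3) ; probe: [-3, 33]

Check, running the answer program on each example:
  [-6, 30, -29, -50, -33, 21, 42] -> [-6, -29, -50, -33] -> [6, 29, 50, 33] -> [3, 26, 47, 30]
  [-18, 14, 36, -22, 41, 24, -25, 34, -48] -> [-18, -22, -25, -48] -> [18, 22, 25, 48] -> [15, 19, 22, 45]
  [30, 49, -29, 20, 16, 44] -> [-29] -> [29] -> [26]
  [-50, 39, 44, 47, -24, 30, -33] -> [-50, -24, -33] -> [50, 24, 33] -> [47, 21, 30]
  [20, -18, -36, 4, 23, 11, -40] -> [-18, -36, 4, -40] -> [18, 36, -4, 40] -> [15, 33, -7, 37]
  [36, -23, 24, -39, -22, 4, -7, 0] -> [-23, -39, -22, 4, -7, 0] -> [23, 39, 22, -4, 7, 0] -> [20, 36, 19, -7, 4, -3]
  probe: [18, 47, 12, 0, -36] -> [0, -36] -> [0, 36] -> [-3, 33]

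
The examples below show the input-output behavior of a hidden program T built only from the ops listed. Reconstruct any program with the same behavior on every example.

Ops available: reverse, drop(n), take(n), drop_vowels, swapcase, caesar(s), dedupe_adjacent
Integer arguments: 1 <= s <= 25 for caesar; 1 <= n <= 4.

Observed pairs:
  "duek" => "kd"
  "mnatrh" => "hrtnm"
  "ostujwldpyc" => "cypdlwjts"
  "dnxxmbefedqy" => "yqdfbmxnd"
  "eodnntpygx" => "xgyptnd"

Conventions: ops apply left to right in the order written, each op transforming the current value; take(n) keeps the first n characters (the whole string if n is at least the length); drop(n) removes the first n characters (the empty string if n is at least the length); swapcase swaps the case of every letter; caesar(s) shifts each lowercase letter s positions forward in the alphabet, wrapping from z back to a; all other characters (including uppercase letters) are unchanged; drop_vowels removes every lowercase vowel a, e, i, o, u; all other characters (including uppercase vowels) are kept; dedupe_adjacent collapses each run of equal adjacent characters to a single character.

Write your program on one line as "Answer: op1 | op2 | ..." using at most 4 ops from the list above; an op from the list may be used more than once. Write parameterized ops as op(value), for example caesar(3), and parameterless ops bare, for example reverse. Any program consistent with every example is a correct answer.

reverse | dedupe_adjacent | drop_vowels

Check, running the answer program on each example:
  "duek" -> "keud" -> "keud" -> "kd"
  "mnatrh" -> "hrtanm" -> "hrtanm" -> "hrtnm"
  "ostujwldpyc" -> "cypdlwjutso" -> "cypdlwjutso" -> "cypdlwjts"
  "dnxxmbefedqy" -> "yqdefebmxxnd" -> "yqdefebmxnd" -> "yqdfbmxnd"
  "eodnntpygx" -> "xgyptnndoe" -> "xgyptndoe" -> "xgyptnd"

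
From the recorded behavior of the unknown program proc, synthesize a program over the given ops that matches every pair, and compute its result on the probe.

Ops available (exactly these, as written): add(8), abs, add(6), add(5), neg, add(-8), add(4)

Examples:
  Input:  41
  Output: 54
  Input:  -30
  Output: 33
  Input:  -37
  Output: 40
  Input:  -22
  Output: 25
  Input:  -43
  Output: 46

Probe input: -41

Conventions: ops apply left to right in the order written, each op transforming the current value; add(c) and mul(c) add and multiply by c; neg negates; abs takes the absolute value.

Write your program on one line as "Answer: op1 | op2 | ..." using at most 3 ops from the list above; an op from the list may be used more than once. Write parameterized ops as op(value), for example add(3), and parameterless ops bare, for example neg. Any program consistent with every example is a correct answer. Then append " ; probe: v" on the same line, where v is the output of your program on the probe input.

add(5) | abs | add(8) ; probe: 44

Check, running the answer program on each example:
  41 -> 46 -> 46 -> 54
  -30 -> -25 -> 25 -> 33
  -37 -> -32 -> 32 -> 40
  -22 -> -17 -> 17 -> 25
  -43 -> -38 -> 38 -> 46
  probe: -41 -> -36 -> 36 -> 44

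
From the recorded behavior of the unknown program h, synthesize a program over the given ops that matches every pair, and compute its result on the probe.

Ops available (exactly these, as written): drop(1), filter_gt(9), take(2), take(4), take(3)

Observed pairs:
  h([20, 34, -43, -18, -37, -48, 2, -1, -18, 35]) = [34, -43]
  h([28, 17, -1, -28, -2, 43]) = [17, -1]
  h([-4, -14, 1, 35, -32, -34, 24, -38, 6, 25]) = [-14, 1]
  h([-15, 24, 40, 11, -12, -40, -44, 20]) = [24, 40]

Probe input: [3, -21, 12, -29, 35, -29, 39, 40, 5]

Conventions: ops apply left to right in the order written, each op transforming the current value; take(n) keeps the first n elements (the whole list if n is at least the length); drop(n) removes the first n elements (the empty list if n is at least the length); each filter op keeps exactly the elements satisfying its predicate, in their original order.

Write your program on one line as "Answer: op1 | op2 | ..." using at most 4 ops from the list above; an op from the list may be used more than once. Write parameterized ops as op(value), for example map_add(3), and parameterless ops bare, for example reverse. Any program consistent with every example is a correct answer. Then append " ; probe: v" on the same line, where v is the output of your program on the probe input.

drop(1) | take(4) | take(2) ; probe: [-21, 12]

Check, running the answer program on each example:
  [20, 34, -43, -18, -37, -48, 2, -1, -18, 35] -> [34, -43, -18, -37, -48, 2, -1, -18, 35] -> [34, -43, -18, -37] -> [34, -43]
  [28, 17, -1, -28, -2, 43] -> [17, -1, -28, -2, 43] -> [17, -1, -28, -2] -> [17, -1]
  [-4, -14, 1, 35, -32, -34, 24, -38, 6, 25] -> [-14, 1, 35, -32, -34, 24, -38, 6, 25] -> [-14, 1, 35, -32] -> [-14, 1]
  [-15, 24, 40, 11, -12, -40, -44, 20] -> [24, 40, 11, -12, -40, -44, 20] -> [24, 40, 11, -12] -> [24, 40]
  probe: [3, -21, 12, -29, 35, -29, 39, 40, 5] -> [-21, 12, -29, 35, -29, 39, 40, 5] -> [-21, 12, -29, 35] -> [-21, 12]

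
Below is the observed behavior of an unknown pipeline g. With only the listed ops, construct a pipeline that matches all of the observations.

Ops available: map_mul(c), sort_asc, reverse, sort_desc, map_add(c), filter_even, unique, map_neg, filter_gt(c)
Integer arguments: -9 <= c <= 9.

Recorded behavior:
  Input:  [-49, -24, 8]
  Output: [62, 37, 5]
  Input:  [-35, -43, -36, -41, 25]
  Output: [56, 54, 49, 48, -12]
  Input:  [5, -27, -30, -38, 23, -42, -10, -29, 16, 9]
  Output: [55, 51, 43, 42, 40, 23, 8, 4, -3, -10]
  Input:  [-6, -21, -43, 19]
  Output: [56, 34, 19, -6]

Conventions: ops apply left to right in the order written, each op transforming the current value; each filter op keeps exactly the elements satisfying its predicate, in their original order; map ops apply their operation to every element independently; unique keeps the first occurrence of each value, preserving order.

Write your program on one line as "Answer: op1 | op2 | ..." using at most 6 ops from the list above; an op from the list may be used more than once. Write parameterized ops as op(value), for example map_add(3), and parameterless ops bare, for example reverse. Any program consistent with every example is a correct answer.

sort_desc | reverse | map_neg | map_add(8) | map_add(5)

Check, running the answer program on each example:
  [-49, -24, 8] -> [8, -24, -49] -> [-49, -24, 8] -> [49, 24, -8] -> [57, 32, 0] -> [62, 37, 5]
  [-35, -43, -36, -41, 25] -> [25, -35, -36, -41, -43] -> [-43, -41, -36, -35, 25] -> [43, 41, 36, 35, -25] -> [51, 49, 44, 43, -17] -> [56, 54, 49, 48, -12]
  [5, -27, -30, -38, 23, -42, -10, -29, 16, 9] -> [23, 16, 9, 5, -10, -27, -29, -30, -38, -42] -> [-42, -38, -30, -29, -27, -10, 5, 9, 16, 23] -> [42, 38, 30, 29, 27, 10, -5, -9, -16, -23] -> [50, 46, 38, 37, 35, 18, 3, -1, -8, -15] -> [55, 51, 43, 42, 40, 23, 8, 4, -3, -10]
  [-6, -21, -43, 19] -> [19, -6, -21, -43] -> [-43, -21, -6, 19] -> [43, 21, 6, -19] -> [51, 29, 14, -11] -> [56, 34, 19, -6]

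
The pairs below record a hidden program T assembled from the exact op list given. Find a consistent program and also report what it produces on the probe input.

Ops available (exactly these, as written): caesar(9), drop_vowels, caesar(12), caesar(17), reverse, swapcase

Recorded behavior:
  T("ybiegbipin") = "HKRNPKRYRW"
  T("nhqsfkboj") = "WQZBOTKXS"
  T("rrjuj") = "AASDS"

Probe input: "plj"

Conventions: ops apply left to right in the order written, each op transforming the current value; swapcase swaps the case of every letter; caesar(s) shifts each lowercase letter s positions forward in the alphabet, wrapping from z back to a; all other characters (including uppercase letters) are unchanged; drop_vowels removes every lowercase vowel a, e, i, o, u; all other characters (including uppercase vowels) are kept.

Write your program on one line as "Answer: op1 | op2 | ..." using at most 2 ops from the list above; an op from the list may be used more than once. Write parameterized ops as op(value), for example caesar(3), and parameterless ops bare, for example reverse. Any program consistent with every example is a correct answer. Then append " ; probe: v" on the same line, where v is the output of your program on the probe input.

caesar(9) | swapcase ; probe: "YUS"

Check, running the answer program on each example:
  "ybiegbipin" -> "hkrnpkryrw" -> "HKRNPKRYRW"
  "nhqsfkboj" -> "wqzbotkxs" -> "WQZBOTKXS"
  "rrjuj" -> "aasds" -> "AASDS"
  probe: "plj" -> "yus" -> "YUS"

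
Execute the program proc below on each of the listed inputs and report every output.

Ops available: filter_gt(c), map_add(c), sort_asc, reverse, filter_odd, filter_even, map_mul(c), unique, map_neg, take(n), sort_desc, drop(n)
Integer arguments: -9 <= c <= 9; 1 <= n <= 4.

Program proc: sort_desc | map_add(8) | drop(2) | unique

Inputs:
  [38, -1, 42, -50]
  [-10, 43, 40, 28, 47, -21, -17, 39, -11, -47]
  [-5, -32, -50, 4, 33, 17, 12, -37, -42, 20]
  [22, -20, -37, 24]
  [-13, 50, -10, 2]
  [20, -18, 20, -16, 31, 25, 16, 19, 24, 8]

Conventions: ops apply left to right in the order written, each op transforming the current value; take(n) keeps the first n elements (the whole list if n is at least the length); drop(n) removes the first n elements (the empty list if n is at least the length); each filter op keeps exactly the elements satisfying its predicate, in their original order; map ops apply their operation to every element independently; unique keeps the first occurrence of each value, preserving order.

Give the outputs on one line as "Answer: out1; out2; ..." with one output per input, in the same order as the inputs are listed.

Execution, op by op:
  [38, -1, 42, -50] -> [42, 38, -1, -50] -> [50, 46, 7, -42] -> [7, -42] -> [7, -42]
  [-10, 43, 40, 28, 47, -21, -17, 39, -11, -47] -> [47, 43, 40, 39, 28, -10, -11, -17, -21, -47] -> [55, 51, 48, 47, 36, -2, -3, -9, -13, -39] -> [48, 47, 36, -2, -3, -9, -13, -39] -> [48, 47, 36, -2, -3, -9, -13, -39]
  [-5, -32, -50, 4, 33, 17, 12, -37, -42, 20] -> [33, 20, 17, 12, 4, -5, -32, -37, -42, -50] -> [41, 28, 25, 20, 12, 3, -24, -29, -34, -42] -> [25, 20, 12, 3, -24, -29, -34, -42] -> [25, 20, 12, 3, -24, -29, -34, -42]
  [22, -20, -37, 24] -> [24, 22, -20, -37] -> [32, 30, -12, -29] -> [-12, -29] -> [-12, -29]
  [-13, 50, -10, 2] -> [50, 2, -10, -13] -> [58, 10, -2, -5] -> [-2, -5] -> [-2, -5]
  [20, -18, 20, -16, 31, 25, 16, 19, 24, 8] -> [31, 25, 24, 20, 20, 19, 16, 8, -16, -18] -> [39, 33, 32, 28, 28, 27, 24, 16, -8, -10] -> [32, 28, 28, 27, 24, 16, -8, -10] -> [32, 28, 27, 24, 16, -8, -10]

[7, -42]; [48, 47, 36, -2, -3, -9, -13, -39]; [25, 20, 12, 3, -24, -29, -34, -42]; [-12, -29]; [-2, -5]; [32, 28, 27, 24, 16, -8, -10]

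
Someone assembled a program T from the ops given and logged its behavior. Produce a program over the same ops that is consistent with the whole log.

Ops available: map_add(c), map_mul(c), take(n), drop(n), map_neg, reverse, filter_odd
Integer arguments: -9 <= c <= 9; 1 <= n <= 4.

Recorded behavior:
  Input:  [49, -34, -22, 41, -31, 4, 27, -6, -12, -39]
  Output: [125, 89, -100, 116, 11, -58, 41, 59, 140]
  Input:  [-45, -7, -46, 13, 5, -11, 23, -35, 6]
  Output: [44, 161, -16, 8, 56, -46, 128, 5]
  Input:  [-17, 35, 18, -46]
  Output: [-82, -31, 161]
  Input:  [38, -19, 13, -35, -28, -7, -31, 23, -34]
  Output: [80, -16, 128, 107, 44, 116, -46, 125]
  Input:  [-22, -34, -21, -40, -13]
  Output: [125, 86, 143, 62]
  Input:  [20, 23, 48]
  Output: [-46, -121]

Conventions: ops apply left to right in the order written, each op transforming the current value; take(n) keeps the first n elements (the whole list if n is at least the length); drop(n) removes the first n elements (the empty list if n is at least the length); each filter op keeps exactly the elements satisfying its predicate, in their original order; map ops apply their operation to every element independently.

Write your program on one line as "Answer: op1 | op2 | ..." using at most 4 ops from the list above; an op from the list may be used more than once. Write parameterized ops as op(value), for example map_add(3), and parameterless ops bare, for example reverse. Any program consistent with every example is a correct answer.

map_add(-7) | map_mul(-3) | map_add(2) | drop(1)

Check, running the answer program on each example:
  [49, -34, -22, 41, -31, 4, 27, -6, -12, -39] -> [42, -41, -29, 34, -38, -3, 20, -13, -19, -46] -> [-126, 123, 87, -102, 114, 9, -60, 39, 57, 138] -> [-124, 125, 89, -100, 116, 11, -58, 41, 59, 140] -> [125, 89, -100, 116, 11, -58, 41, 59, 140]
  [-45, -7, -46, 13, 5, -11, 23, -35, 6] -> [-52, -14, -53, 6, -2, -18, 16, -42, -1] -> [156, 42, 159, -18, 6, 54, -48, 126, 3] -> [158, 44, 161, -16, 8, 56, -46, 128, 5] -> [44, 161, -16, 8, 56, -46, 128, 5]
  [-17, 35, 18, -46] -> [-24, 28, 11, -53] -> [72, -84, -33, 159] -> [74, -82, -31, 161] -> [-82, -31, 161]
  [38, -19, 13, -35, -28, -7, -31, 23, -34] -> [31, -26, 6, -42, -35, -14, -38, 16, -41] -> [-93, 78, -18, 126, 105, 42, 114, -48, 123] -> [-91, 80, -16, 128, 107, 44, 116, -46, 125] -> [80, -16, 128, 107, 44, 116, -46, 125]
  [-22, -34, -21, -40, -13] -> [-29, -41, -28, -47, -20] -> [87, 123, 84, 141, 60] -> [89, 125, 86, 143, 62] -> [125, 86, 143, 62]
  [20, 23, 48] -> [13, 16, 41] -> [-39, -48, -123] -> [-37, -46, -121] -> [-46, -121]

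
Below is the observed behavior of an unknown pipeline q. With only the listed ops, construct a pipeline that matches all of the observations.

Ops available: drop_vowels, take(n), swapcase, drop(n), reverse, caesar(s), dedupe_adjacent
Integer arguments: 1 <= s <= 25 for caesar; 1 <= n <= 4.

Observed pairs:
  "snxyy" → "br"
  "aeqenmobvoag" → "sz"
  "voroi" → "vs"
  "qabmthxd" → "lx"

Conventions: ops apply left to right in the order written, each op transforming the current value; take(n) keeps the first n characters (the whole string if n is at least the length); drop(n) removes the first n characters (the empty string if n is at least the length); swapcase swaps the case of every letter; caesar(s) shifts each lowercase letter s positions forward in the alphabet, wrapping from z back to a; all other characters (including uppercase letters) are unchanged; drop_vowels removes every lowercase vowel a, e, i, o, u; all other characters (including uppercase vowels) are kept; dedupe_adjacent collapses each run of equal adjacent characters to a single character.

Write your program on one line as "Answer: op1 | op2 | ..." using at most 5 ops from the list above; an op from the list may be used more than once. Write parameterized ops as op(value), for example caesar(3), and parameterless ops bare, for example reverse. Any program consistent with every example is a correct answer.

caesar(4) | reverse | take(4) | drop(2)

Check, running the answer program on each example:
  "snxyy" -> "wrbcc" -> "ccbrw" -> "ccbr" -> "br"
  "aeqenmobvoag" -> "eiuirqsfzsek" -> "keszfsqriuie" -> "kesz" -> "sz"
  "voroi" -> "zsvsm" -> "msvsz" -> "msvs" -> "vs"
  "qabmthxd" -> "uefqxlbh" -> "hblxqfeu" -> "hblx" -> "lx"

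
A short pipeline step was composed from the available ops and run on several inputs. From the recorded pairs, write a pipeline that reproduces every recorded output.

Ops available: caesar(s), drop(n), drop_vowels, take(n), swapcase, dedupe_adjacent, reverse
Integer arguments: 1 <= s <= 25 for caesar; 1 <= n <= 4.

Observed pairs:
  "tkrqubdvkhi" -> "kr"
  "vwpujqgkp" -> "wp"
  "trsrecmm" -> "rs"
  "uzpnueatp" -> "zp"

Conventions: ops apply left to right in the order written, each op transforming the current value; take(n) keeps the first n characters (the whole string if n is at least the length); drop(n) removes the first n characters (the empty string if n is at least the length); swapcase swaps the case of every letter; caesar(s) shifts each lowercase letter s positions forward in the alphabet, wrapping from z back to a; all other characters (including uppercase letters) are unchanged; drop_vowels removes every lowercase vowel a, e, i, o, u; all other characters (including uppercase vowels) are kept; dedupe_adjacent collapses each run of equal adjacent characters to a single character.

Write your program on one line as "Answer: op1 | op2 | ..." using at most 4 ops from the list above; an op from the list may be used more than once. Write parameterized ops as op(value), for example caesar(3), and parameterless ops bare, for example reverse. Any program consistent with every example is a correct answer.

dedupe_adjacent | take(3) | drop(1)

Check, running the answer program on each example:
  "tkrqubdvkhi" -> "tkrqubdvkhi" -> "tkr" -> "kr"
  "vwpujqgkp" -> "vwpujqgkp" -> "vwp" -> "wp"
  "trsrecmm" -> "trsrecm" -> "trs" -> "rs"
  "uzpnueatp" -> "uzpnueatp" -> "uzp" -> "zp"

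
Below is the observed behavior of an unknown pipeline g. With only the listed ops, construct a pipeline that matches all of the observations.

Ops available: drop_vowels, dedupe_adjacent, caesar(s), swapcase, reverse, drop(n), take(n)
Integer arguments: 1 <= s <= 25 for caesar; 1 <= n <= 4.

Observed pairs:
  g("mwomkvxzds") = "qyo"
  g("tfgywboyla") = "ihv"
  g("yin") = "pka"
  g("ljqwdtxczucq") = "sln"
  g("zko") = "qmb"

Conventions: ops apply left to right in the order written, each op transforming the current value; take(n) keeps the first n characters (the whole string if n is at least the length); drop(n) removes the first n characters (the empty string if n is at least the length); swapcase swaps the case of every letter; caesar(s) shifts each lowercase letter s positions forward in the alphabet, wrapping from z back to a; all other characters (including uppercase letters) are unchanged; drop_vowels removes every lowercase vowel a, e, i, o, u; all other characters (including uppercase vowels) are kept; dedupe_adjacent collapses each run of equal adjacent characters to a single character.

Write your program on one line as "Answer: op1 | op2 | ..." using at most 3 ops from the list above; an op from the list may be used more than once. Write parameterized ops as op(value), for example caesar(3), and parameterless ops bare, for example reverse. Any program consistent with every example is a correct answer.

caesar(2) | take(3) | reverse

Check, running the answer program on each example:
  "mwomkvxzds" -> "oyqomxzbfu" -> "oyq" -> "qyo"
  "tfgywboyla" -> "vhiaydqanc" -> "vhi" -> "ihv"
  "yin" -> "akp" -> "akp" -> "pka"
  "ljqwdtxczucq" -> "nlsyfvzebwes" -> "nls" -> "sln"
  "zko" -> "bmq" -> "bmq" -> "qmb"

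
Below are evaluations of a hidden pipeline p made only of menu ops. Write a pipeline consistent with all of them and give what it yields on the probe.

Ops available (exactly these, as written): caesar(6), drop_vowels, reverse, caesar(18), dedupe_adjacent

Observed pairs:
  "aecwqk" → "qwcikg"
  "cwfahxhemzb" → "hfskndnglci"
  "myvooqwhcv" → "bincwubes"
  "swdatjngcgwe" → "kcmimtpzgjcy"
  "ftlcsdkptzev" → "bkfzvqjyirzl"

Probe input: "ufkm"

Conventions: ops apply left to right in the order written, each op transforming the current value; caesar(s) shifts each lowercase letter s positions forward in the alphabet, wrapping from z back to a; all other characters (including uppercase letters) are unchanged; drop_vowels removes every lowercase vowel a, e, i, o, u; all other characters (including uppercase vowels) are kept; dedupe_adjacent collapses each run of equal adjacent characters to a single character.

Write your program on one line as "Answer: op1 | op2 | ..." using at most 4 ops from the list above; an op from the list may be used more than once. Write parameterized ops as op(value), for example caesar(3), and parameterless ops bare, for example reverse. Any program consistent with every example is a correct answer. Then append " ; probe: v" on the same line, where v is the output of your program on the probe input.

caesar(6) | dedupe_adjacent | reverse ; probe: "sqla"

Check, running the answer program on each example:
  "aecwqk" -> "gkicwq" -> "gkicwq" -> "qwcikg"
  "cwfahxhemzb" -> "iclgndnksfh" -> "iclgndnksfh" -> "hfskndnglci"
  "myvooqwhcv" -> "sebuuwcnib" -> "sebuwcnib" -> "bincwubes"
  "swdatjngcgwe" -> "ycjgzptmimck" -> "ycjgzptmimck" -> "kcmimtpzgjcy"
  "ftlcsdkptzev" -> "lzriyjqvzfkb" -> "lzriyjqvzfkb" -> "bkfzvqjyirzl"
  probe: "ufkm" -> "alqs" -> "alqs" -> "sqla"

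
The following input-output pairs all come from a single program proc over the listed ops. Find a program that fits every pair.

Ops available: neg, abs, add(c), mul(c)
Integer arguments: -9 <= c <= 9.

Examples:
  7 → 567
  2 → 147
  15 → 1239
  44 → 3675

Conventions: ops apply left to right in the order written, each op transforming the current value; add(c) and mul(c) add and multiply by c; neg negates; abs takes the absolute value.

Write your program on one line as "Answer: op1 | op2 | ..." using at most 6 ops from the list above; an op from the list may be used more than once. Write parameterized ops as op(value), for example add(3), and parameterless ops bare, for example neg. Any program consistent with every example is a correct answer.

neg | mul(6) | mul(-2) | add(-3) | mul(-7) | neg

Check, running the answer program on each example:
  7 -> -7 -> -42 -> 84 -> 81 -> -567 -> 567
  2 -> -2 -> -12 -> 24 -> 21 -> -147 -> 147
  15 -> -15 -> -90 -> 180 -> 177 -> -1239 -> 1239
  44 -> -44 -> -264 -> 528 -> 525 -> -3675 -> 3675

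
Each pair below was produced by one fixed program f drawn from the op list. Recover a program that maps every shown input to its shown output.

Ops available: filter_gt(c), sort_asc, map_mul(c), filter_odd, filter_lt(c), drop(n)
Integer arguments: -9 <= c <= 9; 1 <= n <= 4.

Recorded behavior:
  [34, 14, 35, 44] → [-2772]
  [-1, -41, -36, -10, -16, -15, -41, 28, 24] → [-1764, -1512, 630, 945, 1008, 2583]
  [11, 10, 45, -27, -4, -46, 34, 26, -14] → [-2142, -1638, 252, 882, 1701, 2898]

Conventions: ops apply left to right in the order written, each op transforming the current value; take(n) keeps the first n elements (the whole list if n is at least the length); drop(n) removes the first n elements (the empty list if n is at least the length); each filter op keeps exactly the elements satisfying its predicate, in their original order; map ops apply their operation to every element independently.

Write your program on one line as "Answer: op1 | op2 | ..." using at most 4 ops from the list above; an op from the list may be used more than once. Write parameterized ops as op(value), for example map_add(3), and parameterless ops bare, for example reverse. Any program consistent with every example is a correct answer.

drop(3) | map_mul(-9) | sort_asc | map_mul(7)

Check, running the answer program on each example:
  [34, 14, 35, 44] -> [44] -> [-396] -> [-396] -> [-2772]
  [-1, -41, -36, -10, -16, -15, -41, 28, 24] -> [-10, -16, -15, -41, 28, 24] -> [90, 144, 135, 369, -252, -216] -> [-252, -216, 90, 135, 144, 369] -> [-1764, -1512, 630, 945, 1008, 2583]
  [11, 10, 45, -27, -4, -46, 34, 26, -14] -> [-27, -4, -46, 34, 26, -14] -> [243, 36, 414, -306, -234, 126] -> [-306, -234, 36, 126, 243, 414] -> [-2142, -1638, 252, 882, 1701, 2898]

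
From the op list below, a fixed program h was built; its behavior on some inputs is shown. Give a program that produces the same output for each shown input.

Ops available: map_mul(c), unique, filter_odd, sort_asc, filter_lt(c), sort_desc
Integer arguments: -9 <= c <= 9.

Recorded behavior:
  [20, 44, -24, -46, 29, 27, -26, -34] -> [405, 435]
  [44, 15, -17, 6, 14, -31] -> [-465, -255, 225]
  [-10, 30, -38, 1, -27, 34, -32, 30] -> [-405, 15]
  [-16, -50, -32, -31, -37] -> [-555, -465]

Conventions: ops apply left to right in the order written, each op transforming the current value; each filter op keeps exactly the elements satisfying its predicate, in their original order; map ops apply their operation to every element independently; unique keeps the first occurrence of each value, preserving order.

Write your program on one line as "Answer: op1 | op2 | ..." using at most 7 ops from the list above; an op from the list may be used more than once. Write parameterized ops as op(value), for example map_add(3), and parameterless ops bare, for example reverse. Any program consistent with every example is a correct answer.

map_mul(-3) | map_mul(-1) | unique | sort_asc | filter_odd | map_mul(5)

Check, running the answer program on each example:
  [20, 44, -24, -46, 29, 27, -26, -34] -> [-60, -132, 72, 138, -87, -81, 78, 102] -> [60, 132, -72, -138, 87, 81, -78, -102] -> [60, 132, -72, -138, 87, 81, -78, -102] -> [-138, -102, -78, -72, 60, 81, 87, 132] -> [81, 87] -> [405, 435]
  [44, 15, -17, 6, 14, -31] -> [-132, -45, 51, -18, -42, 93] -> [132, 45, -51, 18, 42, -93] -> [132, 45, -51, 18, 42, -93] -> [-93, -51, 18, 42, 45, 132] -> [-93, -51, 45] -> [-465, -255, 225]
  [-10, 30, -38, 1, -27, 34, -32, 30] -> [30, -90, 114, -3, 81, -102, 96, -90] -> [-30, 90, -114, 3, -81, 102, -96, 90] -> [-30, 90, -114, 3, -81, 102, -96] -> [-114, -96, -81, -30, 3, 90, 102] -> [-81, 3] -> [-405, 15]
  [-16, -50, -32, -31, -37] -> [48, 150, 96, 93, 111] -> [-48, -150, -96, -93, -111] -> [-48, -150, -96, -93, -111] -> [-150, -111, -96, -93, -48] -> [-111, -93] -> [-555, -465]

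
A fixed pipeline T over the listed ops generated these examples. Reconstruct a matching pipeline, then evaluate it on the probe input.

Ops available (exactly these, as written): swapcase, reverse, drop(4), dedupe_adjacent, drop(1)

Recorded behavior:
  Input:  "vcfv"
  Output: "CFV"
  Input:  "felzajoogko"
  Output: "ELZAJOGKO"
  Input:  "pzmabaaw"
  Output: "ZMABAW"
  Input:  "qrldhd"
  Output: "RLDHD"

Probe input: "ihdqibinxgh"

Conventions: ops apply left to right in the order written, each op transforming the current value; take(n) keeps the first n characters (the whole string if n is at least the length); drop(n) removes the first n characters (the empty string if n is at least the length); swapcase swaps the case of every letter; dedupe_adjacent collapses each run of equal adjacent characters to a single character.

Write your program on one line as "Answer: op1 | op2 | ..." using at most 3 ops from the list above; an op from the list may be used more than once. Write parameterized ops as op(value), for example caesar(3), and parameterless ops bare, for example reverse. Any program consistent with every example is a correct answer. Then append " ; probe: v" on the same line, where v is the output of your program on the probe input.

dedupe_adjacent | drop(1) | swapcase ; probe: "HDQIBINXGH"

Check, running the answer program on each example:
  "vcfv" -> "vcfv" -> "cfv" -> "CFV"
  "felzajoogko" -> "felzajogko" -> "elzajogko" -> "ELZAJOGKO"
  "pzmabaaw" -> "pzmabaw" -> "zmabaw" -> "ZMABAW"
  "qrldhd" -> "qrldhd" -> "rldhd" -> "RLDHD"
  probe: "ihdqibinxgh" -> "ihdqibinxgh" -> "hdqibinxgh" -> "HDQIBINXGH"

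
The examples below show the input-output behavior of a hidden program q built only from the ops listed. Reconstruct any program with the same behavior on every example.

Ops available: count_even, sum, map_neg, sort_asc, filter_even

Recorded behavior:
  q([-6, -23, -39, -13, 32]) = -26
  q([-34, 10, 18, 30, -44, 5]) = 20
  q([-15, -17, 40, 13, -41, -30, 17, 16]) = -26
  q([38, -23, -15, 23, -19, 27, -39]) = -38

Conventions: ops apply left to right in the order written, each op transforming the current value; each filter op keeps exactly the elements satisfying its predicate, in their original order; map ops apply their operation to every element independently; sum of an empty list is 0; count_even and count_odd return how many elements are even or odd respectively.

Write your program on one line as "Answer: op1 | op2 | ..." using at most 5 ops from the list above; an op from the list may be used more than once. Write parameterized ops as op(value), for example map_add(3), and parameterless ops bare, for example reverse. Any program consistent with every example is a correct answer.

map_neg | sort_asc | filter_even | sum

Check, running the answer program on each example:
  [-6, -23, -39, -13, 32] -> [6, 23, 39, 13, -32] -> [-32, 6, 13, 23, 39] -> [-32, 6] -> -26
  [-34, 10, 18, 30, -44, 5] -> [34, -10, -18, -30, 44, -5] -> [-30, -18, -10, -5, 34, 44] -> [-30, -18, -10, 34, 44] -> 20
  [-15, -17, 40, 13, -41, -30, 17, 16] -> [15, 17, -40, -13, 41, 30, -17, -16] -> [-40, -17, -16, -13, 15, 17, 30, 41] -> [-40, -16, 30] -> -26
  [38, -23, -15, 23, -19, 27, -39] -> [-38, 23, 15, -23, 19, -27, 39] -> [-38, -27, -23, 15, 19, 23, 39] -> [-38] -> -38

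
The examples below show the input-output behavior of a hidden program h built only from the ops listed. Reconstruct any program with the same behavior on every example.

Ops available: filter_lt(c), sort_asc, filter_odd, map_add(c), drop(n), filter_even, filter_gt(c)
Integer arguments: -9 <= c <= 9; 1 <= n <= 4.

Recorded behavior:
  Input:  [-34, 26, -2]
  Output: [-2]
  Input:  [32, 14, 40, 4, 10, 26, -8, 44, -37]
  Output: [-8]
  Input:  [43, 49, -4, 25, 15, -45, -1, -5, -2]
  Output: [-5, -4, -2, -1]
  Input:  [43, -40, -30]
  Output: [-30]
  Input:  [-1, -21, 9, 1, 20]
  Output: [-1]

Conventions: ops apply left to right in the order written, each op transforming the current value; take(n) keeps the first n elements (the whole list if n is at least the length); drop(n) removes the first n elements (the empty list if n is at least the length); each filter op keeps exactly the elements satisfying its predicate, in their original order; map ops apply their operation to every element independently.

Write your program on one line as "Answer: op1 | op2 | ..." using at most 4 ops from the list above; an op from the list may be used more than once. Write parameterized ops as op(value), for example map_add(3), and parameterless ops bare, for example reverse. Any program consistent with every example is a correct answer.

filter_lt(0) | sort_asc | drop(1)

Check, running the answer program on each example:
  [-34, 26, -2] -> [-34, -2] -> [-34, -2] -> [-2]
  [32, 14, 40, 4, 10, 26, -8, 44, -37] -> [-8, -37] -> [-37, -8] -> [-8]
  [43, 49, -4, 25, 15, -45, -1, -5, -2] -> [-4, -45, -1, -5, -2] -> [-45, -5, -4, -2, -1] -> [-5, -4, -2, -1]
  [43, -40, -30] -> [-40, -30] -> [-40, -30] -> [-30]
  [-1, -21, 9, 1, 20] -> [-1, -21] -> [-21, -1] -> [-1]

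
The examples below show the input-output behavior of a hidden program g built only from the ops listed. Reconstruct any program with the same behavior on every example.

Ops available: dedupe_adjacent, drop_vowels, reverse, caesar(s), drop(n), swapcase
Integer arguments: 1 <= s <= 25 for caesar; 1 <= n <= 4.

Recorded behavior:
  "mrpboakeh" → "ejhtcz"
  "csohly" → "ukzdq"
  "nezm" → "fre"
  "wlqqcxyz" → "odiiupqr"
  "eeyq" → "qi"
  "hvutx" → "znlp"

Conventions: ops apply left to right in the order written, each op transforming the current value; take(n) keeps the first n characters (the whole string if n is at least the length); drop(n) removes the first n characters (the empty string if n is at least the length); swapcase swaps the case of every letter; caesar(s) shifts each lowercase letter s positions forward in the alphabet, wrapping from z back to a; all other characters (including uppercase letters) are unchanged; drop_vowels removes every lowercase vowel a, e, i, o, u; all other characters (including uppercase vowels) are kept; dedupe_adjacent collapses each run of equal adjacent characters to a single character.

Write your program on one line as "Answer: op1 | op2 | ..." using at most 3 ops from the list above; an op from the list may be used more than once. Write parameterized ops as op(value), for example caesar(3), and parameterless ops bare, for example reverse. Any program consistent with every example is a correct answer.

drop_vowels | caesar(18)

Check, running the answer program on each example:
  "mrpboakeh" -> "mrpbkh" -> "ejhtcz"
  "csohly" -> "cshly" -> "ukzdq"
  "nezm" -> "nzm" -> "fre"
  "wlqqcxyz" -> "wlqqcxyz" -> "odiiupqr"
  "eeyq" -> "yq" -> "qi"
  "hvutx" -> "hvtx" -> "znlp"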